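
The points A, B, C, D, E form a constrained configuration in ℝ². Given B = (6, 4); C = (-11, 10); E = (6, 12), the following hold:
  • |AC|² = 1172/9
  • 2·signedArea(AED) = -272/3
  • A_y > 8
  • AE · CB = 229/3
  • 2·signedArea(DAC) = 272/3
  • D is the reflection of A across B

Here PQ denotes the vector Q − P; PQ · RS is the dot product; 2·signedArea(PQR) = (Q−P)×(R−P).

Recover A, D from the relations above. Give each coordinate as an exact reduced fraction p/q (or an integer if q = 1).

A = (1/3, 26/3)
D = (35/3, -2/3)

1. A_x = 1/3  [line -17·x + 6·y + -139/3 = 0 ∩ |AC|² = 1172/9]
2. A_y = 26/3  [line -17·x + 6·y + -139/3 = 0 ∩ |AC|² = 1172/9]
   → A = (1/3, 26/3)
3. D_x = 35/3  [D is the reflection of A across B]
4. D_y = -2/3  [D is the reflection of A across B]
   → D = (35/3, -2/3)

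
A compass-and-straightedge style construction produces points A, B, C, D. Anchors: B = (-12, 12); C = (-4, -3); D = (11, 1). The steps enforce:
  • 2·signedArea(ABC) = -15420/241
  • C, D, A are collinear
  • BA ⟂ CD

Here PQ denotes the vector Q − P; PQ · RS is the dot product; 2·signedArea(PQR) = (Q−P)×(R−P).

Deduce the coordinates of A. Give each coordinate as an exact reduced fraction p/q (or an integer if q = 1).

A = (-1864/241, -963/241)

1. A_x = -1864/241  [C, D, A are collinear ∩ BA ⟂ CD]
2. A_y = -963/241  [C, D, A are collinear ∩ BA ⟂ CD]
   → A = (-1864/241, -963/241)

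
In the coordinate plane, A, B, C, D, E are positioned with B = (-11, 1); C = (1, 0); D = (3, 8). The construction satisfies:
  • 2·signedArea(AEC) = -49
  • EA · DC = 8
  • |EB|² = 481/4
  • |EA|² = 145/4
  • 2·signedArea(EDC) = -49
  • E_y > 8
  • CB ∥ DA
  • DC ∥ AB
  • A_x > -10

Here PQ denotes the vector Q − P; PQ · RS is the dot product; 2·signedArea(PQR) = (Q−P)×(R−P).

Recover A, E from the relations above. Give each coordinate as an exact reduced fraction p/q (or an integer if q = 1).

1. A_x = -9  [DC ∥ AB ∩ CB ∥ DA]
2. A_y = 9  [DC ∥ AB ∩ CB ∥ DA]
   → A = (-9, 9)
3. E_x = -3  [2·signedArea(EDC) = -49 ∩ 2·signedArea(AEC) = -49]
4. E_y = 17/2  [2·signedArea(EDC) = -49 ∩ 2·signedArea(AEC) = -49]
   → E = (-3, 17/2)

A = (-9, 9)
E = (-3, 17/2)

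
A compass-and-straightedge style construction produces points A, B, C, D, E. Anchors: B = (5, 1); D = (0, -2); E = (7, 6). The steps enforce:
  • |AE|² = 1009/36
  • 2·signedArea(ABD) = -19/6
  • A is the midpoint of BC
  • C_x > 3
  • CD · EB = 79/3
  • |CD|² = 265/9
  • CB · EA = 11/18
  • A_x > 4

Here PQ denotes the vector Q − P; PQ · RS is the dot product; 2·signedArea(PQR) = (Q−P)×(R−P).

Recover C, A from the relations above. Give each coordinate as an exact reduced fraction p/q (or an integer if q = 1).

1. C_x = 4  [line 2·x + 5·y + -49/3 = 0 ∩ |CD|² = 265/9]
2. C_y = 5/3  [line 2·x + 5·y + -49/3 = 0 ∩ |CD|² = 265/9]
   → C = (4, 5/3)
3. A_x = 9/2  [A is the midpoint of BC]
4. A_y = 4/3  [A is the midpoint of BC]
   → A = (9/2, 4/3)

A = (9/2, 4/3)
C = (4, 5/3)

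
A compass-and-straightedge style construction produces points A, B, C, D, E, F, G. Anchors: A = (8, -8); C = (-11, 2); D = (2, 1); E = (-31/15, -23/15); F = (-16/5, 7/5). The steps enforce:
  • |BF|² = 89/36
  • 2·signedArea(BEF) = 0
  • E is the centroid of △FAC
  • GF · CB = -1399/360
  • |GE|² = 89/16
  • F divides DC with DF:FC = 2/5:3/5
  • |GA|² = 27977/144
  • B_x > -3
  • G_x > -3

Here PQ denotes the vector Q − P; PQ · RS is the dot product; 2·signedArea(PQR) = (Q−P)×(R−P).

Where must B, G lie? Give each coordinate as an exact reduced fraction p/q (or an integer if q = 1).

1. B_x = -79/30  [line -44/15·x + -17/15·y + -39/5 = 0 ∩ |BF|² = 89/36]
2. B_y = -1/15  [line -44/15·x + -17/15·y + -39/5 = 0 ∩ |BF|² = 89/36]
   → B = (-79/30, -1/15)
3. G_x = -35/12  [line -251/30·x + 31/15·y + -9281/360 = 0 ∩ |GA|² = 27977/144]
4. G_y = 2/3  [line -251/30·x + 31/15·y + -9281/360 = 0 ∩ |GA|² = 27977/144]
   → G = (-35/12, 2/3)

B = (-79/30, -1/15)
G = (-35/12, 2/3)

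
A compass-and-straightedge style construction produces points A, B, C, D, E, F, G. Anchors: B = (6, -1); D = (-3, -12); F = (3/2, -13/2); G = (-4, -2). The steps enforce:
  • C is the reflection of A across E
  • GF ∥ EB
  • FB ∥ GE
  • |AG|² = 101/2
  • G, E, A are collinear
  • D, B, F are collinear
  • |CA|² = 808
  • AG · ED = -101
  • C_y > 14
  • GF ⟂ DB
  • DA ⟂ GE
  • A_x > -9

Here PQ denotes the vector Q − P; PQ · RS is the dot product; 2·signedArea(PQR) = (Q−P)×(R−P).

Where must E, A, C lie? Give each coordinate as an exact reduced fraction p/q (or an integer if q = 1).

1. E_x = 1/2  [GF ∥ EB ∩ FB ∥ GE]
2. E_y = 7/2  [GF ∥ EB ∩ FB ∥ GE]
   → E = (1/2, 7/2)
3. A_x = -17/2  [G, E, A are collinear ∩ DA ⟂ GE]
4. A_y = -15/2  [G, E, A are collinear ∩ DA ⟂ GE]
   → A = (-17/2, -15/2)
5. C_x = 19/2  [C is the reflection of A across E]
6. C_y = 29/2  [C is the reflection of A across E]
   → C = (19/2, 29/2)

A = (-17/2, -15/2)
C = (19/2, 29/2)
E = (1/2, 7/2)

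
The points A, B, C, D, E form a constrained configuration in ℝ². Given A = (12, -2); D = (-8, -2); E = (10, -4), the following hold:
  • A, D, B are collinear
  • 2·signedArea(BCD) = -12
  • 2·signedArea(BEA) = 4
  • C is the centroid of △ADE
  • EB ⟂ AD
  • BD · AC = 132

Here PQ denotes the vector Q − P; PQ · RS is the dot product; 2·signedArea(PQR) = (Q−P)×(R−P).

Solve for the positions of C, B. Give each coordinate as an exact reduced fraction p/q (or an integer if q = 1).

1. C_x = 14/3  [C is the centroid of △ADE]
2. C_y = -8/3  [C is the centroid of △ADE]
   → C = (14/3, -8/3)
3. B_x = 10  [A, D, B are collinear ∩ EB ⟂ AD]
4. B_y = -2  [A, D, B are collinear ∩ EB ⟂ AD]
   → B = (10, -2)

B = (10, -2)
C = (14/3, -8/3)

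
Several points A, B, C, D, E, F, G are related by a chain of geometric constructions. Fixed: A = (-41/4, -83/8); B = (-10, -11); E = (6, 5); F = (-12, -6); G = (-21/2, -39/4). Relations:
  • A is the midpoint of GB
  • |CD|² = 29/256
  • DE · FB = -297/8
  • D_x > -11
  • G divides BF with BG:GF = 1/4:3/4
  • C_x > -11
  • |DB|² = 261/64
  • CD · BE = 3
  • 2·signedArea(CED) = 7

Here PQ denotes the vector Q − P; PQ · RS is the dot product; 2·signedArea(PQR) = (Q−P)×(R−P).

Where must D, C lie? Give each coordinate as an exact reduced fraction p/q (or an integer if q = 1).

1. D_x = -43/4  [line -2·x + 5·y + 193/8 = 0 ∩ |DB|² = 261/64]
2. D_y = -73/8  [line -2·x + 5·y + 193/8 = 0 ∩ |DB|² = 261/64]
   → D = (-43/4, -73/8)
3. C_x = -85/8  [2·signedArea(CED) = 7 ∩ CD · BE = 3]
4. C_y = -151/16  [2·signedArea(CED) = 7 ∩ CD · BE = 3]
   → C = (-85/8, -151/16)

C = (-85/8, -151/16)
D = (-43/4, -73/8)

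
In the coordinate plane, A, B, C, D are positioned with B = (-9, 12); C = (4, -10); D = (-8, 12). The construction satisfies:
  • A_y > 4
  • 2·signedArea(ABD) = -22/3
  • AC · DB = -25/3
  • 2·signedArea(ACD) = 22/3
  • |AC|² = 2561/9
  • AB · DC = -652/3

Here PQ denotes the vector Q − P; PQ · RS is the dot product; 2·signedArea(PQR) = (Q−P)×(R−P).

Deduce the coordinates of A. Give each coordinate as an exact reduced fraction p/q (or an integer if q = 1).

A = (-13/3, 14/3)

1. A_x = -13/3  [2·signedArea(ACD) = 22/3 ∩ 2·signedArea(ABD) = -22/3]
2. A_y = 14/3  [2·signedArea(ACD) = 22/3 ∩ 2·signedArea(ABD) = -22/3]
   → A = (-13/3, 14/3)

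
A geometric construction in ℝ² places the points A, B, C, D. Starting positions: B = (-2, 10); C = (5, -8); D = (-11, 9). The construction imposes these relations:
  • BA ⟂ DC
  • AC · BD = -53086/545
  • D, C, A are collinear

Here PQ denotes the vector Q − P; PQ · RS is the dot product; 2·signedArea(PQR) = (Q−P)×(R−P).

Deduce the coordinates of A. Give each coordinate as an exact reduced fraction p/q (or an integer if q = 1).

A = (-3963/545, 2746/545)

1. A_x = -3963/545  [D, C, A are collinear ∩ BA ⟂ DC]
2. A_y = 2746/545  [D, C, A are collinear ∩ BA ⟂ DC]
   → A = (-3963/545, 2746/545)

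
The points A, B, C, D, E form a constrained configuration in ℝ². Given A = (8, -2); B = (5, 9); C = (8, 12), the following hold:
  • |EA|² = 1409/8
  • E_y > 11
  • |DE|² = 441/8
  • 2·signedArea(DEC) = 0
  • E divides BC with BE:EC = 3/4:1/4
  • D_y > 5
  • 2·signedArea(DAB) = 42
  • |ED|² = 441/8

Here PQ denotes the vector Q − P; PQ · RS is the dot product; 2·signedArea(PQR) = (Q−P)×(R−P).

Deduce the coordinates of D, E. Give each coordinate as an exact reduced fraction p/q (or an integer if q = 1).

1. E_x = 29/4  [E divides BC with BE:EC = 3/4:1/4]
2. E_y = 45/4  [E divides BC with BE:EC = 3/4:1/4]
   → E = (29/4, 45/4)
3. D_x = 2  [2·signedArea(DEC) = 0 ∩ 2·signedArea(DAB) = 42]
4. D_y = 6  [2·signedArea(DEC) = 0 ∩ 2·signedArea(DAB) = 42]
   → D = (2, 6)

D = (2, 6)
E = (29/4, 45/4)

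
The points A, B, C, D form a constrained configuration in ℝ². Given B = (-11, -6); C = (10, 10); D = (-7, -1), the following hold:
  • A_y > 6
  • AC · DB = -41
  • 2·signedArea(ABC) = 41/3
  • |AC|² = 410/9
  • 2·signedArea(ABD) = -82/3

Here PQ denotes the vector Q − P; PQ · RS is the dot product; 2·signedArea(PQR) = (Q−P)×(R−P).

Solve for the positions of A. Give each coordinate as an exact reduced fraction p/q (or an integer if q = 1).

A = (13/3, 19/3)

1. A_x = 13/3  [2·signedArea(ABC) = 41/3 ∩ AC · DB = -41]
2. A_y = 19/3  [2·signedArea(ABC) = 41/3 ∩ AC · DB = -41]
   → A = (13/3, 19/3)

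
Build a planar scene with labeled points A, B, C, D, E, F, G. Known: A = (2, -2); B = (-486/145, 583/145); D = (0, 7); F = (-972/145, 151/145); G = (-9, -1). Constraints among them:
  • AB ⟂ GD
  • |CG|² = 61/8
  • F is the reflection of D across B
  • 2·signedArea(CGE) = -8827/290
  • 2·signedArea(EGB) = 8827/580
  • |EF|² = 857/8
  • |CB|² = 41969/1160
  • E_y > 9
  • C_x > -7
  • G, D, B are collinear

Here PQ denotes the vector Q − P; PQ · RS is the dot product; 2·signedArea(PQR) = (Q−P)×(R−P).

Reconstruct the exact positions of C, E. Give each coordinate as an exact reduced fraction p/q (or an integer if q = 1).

C = (-25/4, -5/4)
E = (-263/580, 5389/580)

1. E_x = -263/580  [line -728/145·x + 819/145·y + -31759/580 = 0 ∩ |EF|² = 857/8]
2. E_y = 5389/580  [line -728/145·x + 819/145·y + -31759/580 = 0 ∩ |EF|² = 857/8]
   → E = (-263/580, 5389/580)
3. C_x = -25/4  [line -5969/580·x + 4957/580·y + -3111/58 = 0 ∩ |CG|² = 61/8]
4. C_y = -5/4  [line -5969/580·x + 4957/580·y + -3111/58 = 0 ∩ |CG|² = 61/8]
   → C = (-25/4, -5/4)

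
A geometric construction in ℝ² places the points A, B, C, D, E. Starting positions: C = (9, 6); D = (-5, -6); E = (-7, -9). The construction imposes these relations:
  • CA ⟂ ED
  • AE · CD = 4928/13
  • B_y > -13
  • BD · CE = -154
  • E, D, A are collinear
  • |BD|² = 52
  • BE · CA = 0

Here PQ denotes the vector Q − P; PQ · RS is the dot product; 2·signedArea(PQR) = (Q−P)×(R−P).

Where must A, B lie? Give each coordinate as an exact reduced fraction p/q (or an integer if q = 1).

1. A_x = 63/13  [E, D, A are collinear ∩ CA ⟂ ED]
2. A_y = 114/13  [E, D, A are collinear ∩ CA ⟂ ED]
   → A = (63/13, 114/13)
3. B_x = -9  [BE · CA = 0 ∩ BD · CE = -154]
4. B_y = -12  [BE · CA = 0 ∩ BD · CE = -154]
   → B = (-9, -12)

A = (63/13, 114/13)
B = (-9, -12)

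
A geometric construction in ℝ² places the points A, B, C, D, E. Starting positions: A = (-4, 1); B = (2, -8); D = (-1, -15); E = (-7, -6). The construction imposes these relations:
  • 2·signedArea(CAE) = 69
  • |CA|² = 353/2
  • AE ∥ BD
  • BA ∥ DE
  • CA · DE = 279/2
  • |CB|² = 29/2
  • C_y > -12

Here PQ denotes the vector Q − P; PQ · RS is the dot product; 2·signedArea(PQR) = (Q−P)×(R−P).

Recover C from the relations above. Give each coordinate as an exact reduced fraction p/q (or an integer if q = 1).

C = (1/2, -23/2)

1. C_x = 1/2  [CA · DE = 279/2 ∩ 2·signedArea(CAE) = 69]
2. C_y = -23/2  [CA · DE = 279/2 ∩ 2·signedArea(CAE) = 69]
   → C = (1/2, -23/2)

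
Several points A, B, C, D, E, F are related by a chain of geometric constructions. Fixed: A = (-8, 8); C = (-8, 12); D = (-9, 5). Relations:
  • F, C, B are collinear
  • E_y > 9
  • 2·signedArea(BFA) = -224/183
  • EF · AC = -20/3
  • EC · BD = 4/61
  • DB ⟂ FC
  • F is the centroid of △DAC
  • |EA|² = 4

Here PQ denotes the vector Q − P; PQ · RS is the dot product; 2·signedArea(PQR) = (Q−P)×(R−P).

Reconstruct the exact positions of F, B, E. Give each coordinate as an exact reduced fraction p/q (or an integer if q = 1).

1. F_x = -25/3  [F is the centroid of △DAC]
2. F_y = 25/3  [F is the centroid of △DAC]
   → F = (-25/3, 25/3)
3. B_x = -527/61  [F, C, B are collinear ∩ DB ⟂ FC]
4. B_y = 303/61  [F, C, B are collinear ∩ DB ⟂ FC]
   → B = (-527/61, 303/61)
5. E_x = -8  [EC · BD = 4/61 ∩ EF · AC = -20/3]
6. E_y = 10  [EC · BD = 4/61 ∩ EF · AC = -20/3]
   → E = (-8, 10)

B = (-527/61, 303/61)
E = (-8, 10)
F = (-25/3, 25/3)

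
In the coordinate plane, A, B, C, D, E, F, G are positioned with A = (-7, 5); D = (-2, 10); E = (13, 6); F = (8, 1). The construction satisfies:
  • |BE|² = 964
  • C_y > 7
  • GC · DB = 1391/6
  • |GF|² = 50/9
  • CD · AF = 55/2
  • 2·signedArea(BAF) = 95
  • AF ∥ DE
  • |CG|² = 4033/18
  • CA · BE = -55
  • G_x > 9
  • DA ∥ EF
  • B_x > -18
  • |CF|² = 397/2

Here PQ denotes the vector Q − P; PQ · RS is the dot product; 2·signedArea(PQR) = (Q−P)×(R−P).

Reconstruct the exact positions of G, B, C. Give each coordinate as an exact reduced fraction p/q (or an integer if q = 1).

B = (-17, 14)
C = (-9/2, 15/2)
G = (29/3, 8/3)

1. C_x = -9/2  [line -15·x + 4·y + -195/2 = 0 ∩ |CF|² = 397/2]
2. C_y = 15/2  [line -15·x + 4·y + -195/2 = 0 ∩ |CF|² = 397/2]
   → C = (-9/2, 15/2)
3. B_x = -17  [2·signedArea(BAF) = 95 ∩ CA · BE = -55]
4. B_y = 14  [2·signedArea(BAF) = 95 ∩ CA · BE = -55]
   → B = (-17, 14)
5. G_x = 29/3  [line 15·x + -4·y + -403/3 = 0 ∩ |GF|² = 50/9]
6. G_y = 8/3  [line 15·x + -4·y + -403/3 = 0 ∩ |GF|² = 50/9]
   → G = (29/3, 8/3)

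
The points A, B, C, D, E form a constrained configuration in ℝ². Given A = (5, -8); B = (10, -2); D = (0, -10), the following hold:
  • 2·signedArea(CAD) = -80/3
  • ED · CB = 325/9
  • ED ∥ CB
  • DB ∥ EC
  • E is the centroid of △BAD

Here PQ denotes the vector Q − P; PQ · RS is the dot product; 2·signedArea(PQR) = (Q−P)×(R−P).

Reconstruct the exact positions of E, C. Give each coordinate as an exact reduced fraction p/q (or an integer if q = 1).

1. E_x = 5  [E is the centroid of △BAD]
2. E_y = -20/3  [E is the centroid of △BAD]
   → E = (5, -20/3)
3. C_x = 15  [ED ∥ CB ∩ DB ∥ EC]
4. C_y = 4/3  [ED ∥ CB ∩ DB ∥ EC]
   → C = (15, 4/3)

C = (15, 4/3)
E = (5, -20/3)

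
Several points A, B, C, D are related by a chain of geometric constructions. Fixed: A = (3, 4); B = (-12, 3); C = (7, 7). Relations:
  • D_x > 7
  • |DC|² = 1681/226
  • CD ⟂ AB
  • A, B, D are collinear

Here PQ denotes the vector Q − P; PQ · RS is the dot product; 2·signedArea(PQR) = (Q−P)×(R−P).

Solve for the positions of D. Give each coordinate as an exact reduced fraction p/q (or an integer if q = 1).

1. D_x = 1623/226  [A, B, D are collinear ∩ CD ⟂ AB]
2. D_y = 967/226  [A, B, D are collinear ∩ CD ⟂ AB]
   → D = (1623/226, 967/226)

D = (1623/226, 967/226)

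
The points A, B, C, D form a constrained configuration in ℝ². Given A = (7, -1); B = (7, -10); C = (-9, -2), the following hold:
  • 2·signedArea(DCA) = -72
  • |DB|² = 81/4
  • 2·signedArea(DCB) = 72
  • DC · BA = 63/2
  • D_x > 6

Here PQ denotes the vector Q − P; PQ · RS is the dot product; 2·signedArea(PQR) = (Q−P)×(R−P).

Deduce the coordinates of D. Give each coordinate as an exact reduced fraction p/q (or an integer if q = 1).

D = (7, -11/2)

1. D_x = 7  [2·signedArea(DCB) = 72 ∩ 2·signedArea(DCA) = -72]
2. D_y = -11/2  [2·signedArea(DCB) = 72 ∩ 2·signedArea(DCA) = -72]
   → D = (7, -11/2)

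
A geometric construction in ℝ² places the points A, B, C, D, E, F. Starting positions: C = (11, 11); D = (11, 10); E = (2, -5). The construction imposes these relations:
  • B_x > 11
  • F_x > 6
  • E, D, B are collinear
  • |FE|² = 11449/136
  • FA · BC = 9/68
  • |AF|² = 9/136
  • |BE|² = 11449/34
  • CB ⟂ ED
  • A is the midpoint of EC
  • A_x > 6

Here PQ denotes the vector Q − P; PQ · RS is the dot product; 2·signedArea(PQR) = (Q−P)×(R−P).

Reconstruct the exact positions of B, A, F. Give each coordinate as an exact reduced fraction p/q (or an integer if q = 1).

A = (13/2, 3)
B = (389/34, 365/34)
F = (457/68, 195/68)

1. B_x = 389/34  [E, D, B are collinear ∩ CB ⟂ ED]
2. B_y = 365/34  [E, D, B are collinear ∩ CB ⟂ ED]
   → B = (389/34, 365/34)
3. A_x = 13/2  [A is the midpoint of EC]
4. A_y = 3  [A is the midpoint of EC]
   → A = (13/2, 3)
5. F_x = 457/68  [line 15/34·x + -9/34·y + -75/34 = 0 ∩ |FE|² = 11449/136]
6. F_y = 195/68  [line 15/34·x + -9/34·y + -75/34 = 0 ∩ |FE|² = 11449/136]
   → F = (457/68, 195/68)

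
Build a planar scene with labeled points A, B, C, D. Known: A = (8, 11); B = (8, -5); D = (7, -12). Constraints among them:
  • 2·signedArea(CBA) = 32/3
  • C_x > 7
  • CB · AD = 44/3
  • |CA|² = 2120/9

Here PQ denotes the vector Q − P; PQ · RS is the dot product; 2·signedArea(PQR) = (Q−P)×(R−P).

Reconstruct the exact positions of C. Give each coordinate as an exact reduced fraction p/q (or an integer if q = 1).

C = (22/3, -13/3)

1. C_x = 22/3  [CB · AD = 44/3 ∩ 2·signedArea(CBA) = 32/3]
2. C_y = -13/3  [CB · AD = 44/3 ∩ 2·signedArea(CBA) = 32/3]
   → C = (22/3, -13/3)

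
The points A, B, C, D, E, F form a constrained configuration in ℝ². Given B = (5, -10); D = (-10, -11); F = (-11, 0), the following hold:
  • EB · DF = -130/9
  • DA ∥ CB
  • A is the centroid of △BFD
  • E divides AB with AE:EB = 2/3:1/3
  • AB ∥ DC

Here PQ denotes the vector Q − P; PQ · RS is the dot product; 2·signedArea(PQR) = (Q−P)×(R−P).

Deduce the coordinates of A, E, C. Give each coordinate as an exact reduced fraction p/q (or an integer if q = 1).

A = (-16/3, -7)
C = (1/3, -14)
E = (14/9, -9)

1. A_x = -16/3  [A is the centroid of △BFD]
2. A_y = -7  [A is the centroid of △BFD]
   → A = (-16/3, -7)
3. E_x = 14/9  [E divides AB with AE:EB = 2/3:1/3]
4. E_y = -9  [E divides AB with AE:EB = 2/3:1/3]
   → E = (14/9, -9)
5. C_x = 1/3  [DA ∥ CB ∩ AB ∥ DC]
6. C_y = -14  [DA ∥ CB ∩ AB ∥ DC]
   → C = (1/3, -14)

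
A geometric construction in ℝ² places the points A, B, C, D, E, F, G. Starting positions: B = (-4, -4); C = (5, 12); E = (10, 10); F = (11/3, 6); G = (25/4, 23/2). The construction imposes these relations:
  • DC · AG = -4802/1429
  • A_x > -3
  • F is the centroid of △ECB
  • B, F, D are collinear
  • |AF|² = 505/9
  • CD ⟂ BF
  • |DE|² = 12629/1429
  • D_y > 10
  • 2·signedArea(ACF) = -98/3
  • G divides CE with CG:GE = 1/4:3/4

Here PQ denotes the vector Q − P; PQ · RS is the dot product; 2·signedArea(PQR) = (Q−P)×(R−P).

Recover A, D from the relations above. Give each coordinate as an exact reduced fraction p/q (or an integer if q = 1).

A = (-8/3, 2)
D = (10085/1429, 14894/1429)

1. D_x = 10085/1429  [B, F, D are collinear ∩ CD ⟂ BF]
2. D_y = 14894/1429  [B, F, D are collinear ∩ CD ⟂ BF]
   → D = (10085/1429, 14894/1429)
3. A_x = -8/3  [2·signedArea(ACF) = -98/3 ∩ DC · AG = -4802/1429]
4. A_y = 2  [2·signedArea(ACF) = -98/3 ∩ DC · AG = -4802/1429]
   → A = (-8/3, 2)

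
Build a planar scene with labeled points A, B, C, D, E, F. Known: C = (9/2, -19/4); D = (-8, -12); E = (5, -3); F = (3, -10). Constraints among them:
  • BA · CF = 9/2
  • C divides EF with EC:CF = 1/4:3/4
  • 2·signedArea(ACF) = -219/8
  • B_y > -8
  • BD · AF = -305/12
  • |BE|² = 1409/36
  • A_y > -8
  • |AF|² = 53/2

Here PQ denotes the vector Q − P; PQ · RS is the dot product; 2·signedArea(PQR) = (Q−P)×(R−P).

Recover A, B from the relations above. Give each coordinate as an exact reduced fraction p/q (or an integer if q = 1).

A = (-3/2, -15/2)
B = (1/3, -43/6)

1. A_x = -3/2  [line 21/4·x + -3/2·y + -27/8 = 0 ∩ |AF|² = 53/2]
2. A_y = -15/2  [line 21/4·x + -3/2·y + -27/8 = 0 ∩ |AF|² = 53/2]
   → A = (-3/2, -15/2)
3. B_x = 1/3  [BA · CF = 9/2 ∩ BD · AF = -305/12]
4. B_y = -43/6  [BA · CF = 9/2 ∩ BD · AF = -305/12]
   → B = (1/3, -43/6)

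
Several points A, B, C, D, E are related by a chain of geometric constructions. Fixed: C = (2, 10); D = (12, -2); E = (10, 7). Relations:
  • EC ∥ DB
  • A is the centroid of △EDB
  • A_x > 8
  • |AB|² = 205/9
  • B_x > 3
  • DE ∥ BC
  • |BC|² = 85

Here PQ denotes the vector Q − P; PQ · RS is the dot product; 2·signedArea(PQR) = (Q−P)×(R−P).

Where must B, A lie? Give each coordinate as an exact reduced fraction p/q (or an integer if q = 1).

1. B_x = 4  [DE ∥ BC ∩ EC ∥ DB]
2. B_y = 1  [DE ∥ BC ∩ EC ∥ DB]
   → B = (4, 1)
3. A_x = 26/3  [A is the centroid of △EDB]
4. A_y = 2  [A is the centroid of △EDB]
   → A = (26/3, 2)

A = (26/3, 2)
B = (4, 1)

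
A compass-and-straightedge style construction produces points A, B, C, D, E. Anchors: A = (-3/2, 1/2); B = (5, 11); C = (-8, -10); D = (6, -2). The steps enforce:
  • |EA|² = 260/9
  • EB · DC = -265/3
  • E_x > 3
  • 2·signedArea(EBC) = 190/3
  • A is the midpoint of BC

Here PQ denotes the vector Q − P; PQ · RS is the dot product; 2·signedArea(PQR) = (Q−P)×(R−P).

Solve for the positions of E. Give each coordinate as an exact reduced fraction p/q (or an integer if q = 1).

1. E_x = 19/6  [2·signedArea(EBC) = 190/3 ∩ EB · DC = -265/3]
2. E_y = 19/6  [2·signedArea(EBC) = 190/3 ∩ EB · DC = -265/3]
   → E = (19/6, 19/6)

E = (19/6, 19/6)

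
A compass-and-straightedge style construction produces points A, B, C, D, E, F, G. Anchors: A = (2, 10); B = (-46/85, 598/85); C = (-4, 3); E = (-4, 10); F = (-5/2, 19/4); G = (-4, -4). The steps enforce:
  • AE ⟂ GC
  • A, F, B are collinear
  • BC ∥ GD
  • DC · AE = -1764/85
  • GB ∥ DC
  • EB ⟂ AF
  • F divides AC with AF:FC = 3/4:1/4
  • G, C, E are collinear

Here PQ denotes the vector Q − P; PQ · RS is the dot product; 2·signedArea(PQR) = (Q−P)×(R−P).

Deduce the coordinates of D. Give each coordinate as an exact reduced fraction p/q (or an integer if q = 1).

D = (-634/85, -683/85)

1. D_x = -634/85  [GB ∥ DC ∩ BC ∥ GD]
2. D_y = -683/85  [GB ∥ DC ∩ BC ∥ GD]
   → D = (-634/85, -683/85)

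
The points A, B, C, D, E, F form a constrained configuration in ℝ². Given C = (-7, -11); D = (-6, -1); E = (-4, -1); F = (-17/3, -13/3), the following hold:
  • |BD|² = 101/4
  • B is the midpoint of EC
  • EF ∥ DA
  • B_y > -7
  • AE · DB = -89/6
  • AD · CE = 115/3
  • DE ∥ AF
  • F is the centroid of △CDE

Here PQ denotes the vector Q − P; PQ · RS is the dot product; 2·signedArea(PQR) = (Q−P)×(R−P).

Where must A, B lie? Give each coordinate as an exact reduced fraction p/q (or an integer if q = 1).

A = (-23/3, -13/3)
B = (-11/2, -6)

1. A_x = -23/3  [DE ∥ AF ∩ EF ∥ DA]
2. A_y = -13/3  [DE ∥ AF ∩ EF ∥ DA]
   → A = (-23/3, -13/3)
3. B_x = -11/2  [B is the midpoint of EC]
4. B_y = -6  [B is the midpoint of EC]
   → B = (-11/2, -6)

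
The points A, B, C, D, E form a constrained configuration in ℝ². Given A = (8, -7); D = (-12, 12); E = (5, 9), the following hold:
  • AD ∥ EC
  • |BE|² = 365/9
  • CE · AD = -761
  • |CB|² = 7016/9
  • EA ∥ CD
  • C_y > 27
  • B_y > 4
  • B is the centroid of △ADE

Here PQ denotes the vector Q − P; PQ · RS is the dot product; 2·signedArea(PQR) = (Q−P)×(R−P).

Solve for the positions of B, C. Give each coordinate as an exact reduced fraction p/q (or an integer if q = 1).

1. B_x = 1/3  [B is the centroid of △ADE]
2. B_y = 14/3  [B is the centroid of △ADE]
   → B = (1/3, 14/3)
3. C_x = -15  [EA ∥ CD ∩ AD ∥ EC]
4. C_y = 28  [EA ∥ CD ∩ AD ∥ EC]
   → C = (-15, 28)

B = (1/3, 14/3)
C = (-15, 28)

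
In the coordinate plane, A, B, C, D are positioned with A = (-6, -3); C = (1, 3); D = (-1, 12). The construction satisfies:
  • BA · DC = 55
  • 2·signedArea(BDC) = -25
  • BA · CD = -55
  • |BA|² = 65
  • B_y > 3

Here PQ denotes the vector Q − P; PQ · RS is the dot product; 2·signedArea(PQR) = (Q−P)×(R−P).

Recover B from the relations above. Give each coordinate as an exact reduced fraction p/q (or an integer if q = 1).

1. B_x = -2  [BA · CD = -55 ∩ 2·signedArea(BDC) = -25]
2. B_y = 4  [BA · CD = -55 ∩ 2·signedArea(BDC) = -25]
   → B = (-2, 4)

B = (-2, 4)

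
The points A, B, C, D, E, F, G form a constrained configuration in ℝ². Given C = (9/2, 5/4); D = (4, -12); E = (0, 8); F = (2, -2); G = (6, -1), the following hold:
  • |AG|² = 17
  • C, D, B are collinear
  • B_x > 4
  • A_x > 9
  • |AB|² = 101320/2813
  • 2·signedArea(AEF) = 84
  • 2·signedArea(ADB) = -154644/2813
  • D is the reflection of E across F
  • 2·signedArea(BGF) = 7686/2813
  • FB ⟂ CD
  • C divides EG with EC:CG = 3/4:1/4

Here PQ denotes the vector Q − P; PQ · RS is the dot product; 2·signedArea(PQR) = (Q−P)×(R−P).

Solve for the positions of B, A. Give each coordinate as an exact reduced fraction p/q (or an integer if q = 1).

1. B_x = 12304/2813  [C, D, B are collinear ∩ FB ⟂ CD]
2. B_y = -5878/2813  [C, D, B are collinear ∩ FB ⟂ CD]
   → B = (12304/2813, -5878/2813)
3. A_x = 10  [2·signedArea(AEF) = 84 ∩ 2·signedArea(ADB) = -154644/2813]
4. A_y = 0  [2·signedArea(AEF) = 84 ∩ 2·signedArea(ADB) = -154644/2813]
   → A = (10, 0)

A = (10, 0)
B = (12304/2813, -5878/2813)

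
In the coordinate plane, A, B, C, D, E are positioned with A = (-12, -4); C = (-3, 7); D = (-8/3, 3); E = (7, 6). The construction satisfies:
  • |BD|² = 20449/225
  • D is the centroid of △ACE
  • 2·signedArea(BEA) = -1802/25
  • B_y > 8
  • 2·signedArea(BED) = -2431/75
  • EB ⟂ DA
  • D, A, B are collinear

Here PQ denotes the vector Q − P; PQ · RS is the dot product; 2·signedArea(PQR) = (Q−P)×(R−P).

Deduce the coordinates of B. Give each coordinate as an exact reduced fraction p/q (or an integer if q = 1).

B = (124/25, 218/25)

1. B_x = 124/25  [D, A, B are collinear ∩ EB ⟂ DA]
2. B_y = 218/25  [D, A, B are collinear ∩ EB ⟂ DA]
   → B = (124/25, 218/25)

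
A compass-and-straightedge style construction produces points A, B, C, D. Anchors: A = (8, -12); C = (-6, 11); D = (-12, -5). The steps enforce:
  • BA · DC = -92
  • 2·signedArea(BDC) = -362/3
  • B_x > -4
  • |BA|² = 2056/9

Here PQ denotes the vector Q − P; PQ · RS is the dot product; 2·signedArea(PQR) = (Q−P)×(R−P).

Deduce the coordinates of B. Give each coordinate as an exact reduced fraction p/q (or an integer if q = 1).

B = (-10/3, -2)

1. B_x = -10/3  [2·signedArea(BDC) = -362/3 ∩ BA · DC = -92]
2. B_y = -2  [2·signedArea(BDC) = -362/3 ∩ BA · DC = -92]
   → B = (-10/3, -2)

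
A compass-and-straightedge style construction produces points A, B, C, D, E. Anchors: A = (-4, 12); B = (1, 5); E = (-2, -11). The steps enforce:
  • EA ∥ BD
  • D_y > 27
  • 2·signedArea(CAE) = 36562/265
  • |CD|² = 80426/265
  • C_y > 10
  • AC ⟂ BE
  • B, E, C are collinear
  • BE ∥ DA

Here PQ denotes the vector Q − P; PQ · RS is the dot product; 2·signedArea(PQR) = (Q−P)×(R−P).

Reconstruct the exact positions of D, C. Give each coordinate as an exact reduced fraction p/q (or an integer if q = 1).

1. D_x = -1  [BE ∥ DA ∩ EA ∥ BD]
2. D_y = 28  [BE ∥ DA ∩ EA ∥ BD]
   → D = (-1, 28)
3. C_x = 556/265  [B, E, C are collinear ∩ AC ⟂ BE]
4. C_y = 2877/265  [B, E, C are collinear ∩ AC ⟂ BE]
   → C = (556/265, 2877/265)

C = (556/265, 2877/265)
D = (-1, 28)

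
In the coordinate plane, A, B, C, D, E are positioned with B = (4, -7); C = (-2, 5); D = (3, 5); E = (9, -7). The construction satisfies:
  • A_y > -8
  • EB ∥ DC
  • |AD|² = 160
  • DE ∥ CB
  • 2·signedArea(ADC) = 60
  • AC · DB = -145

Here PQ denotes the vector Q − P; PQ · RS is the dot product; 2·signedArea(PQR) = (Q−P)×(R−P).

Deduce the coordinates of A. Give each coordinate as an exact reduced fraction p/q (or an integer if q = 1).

A = (-1, -7)

1. A_x = -1  [2·signedArea(ADC) = 60 ∩ AC · DB = -145]
2. A_y = -7  [2·signedArea(ADC) = 60 ∩ AC · DB = -145]
   → A = (-1, -7)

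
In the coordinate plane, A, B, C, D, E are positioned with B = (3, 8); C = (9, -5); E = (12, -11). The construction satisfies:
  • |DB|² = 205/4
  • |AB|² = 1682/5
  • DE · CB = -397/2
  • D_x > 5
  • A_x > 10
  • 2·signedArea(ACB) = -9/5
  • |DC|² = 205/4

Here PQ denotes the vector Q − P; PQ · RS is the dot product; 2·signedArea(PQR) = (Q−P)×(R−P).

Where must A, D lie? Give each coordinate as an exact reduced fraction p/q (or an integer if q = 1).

1. A_x = 54/5  [line -13·x + -6·y + 444/5 = 0 ∩ |AB|² = 1682/5]
2. A_y = -43/5  [line -13·x + -6·y + 444/5 = 0 ∩ |AB|² = 1682/5]
   → A = (54/5, -43/5)
3. D_x = 6  [line 6·x + -13·y + -33/2 = 0 ∩ |DC|² = 205/4]
4. D_y = 3/2  [line 6·x + -13·y + -33/2 = 0 ∩ |DC|² = 205/4]
   → D = (6, 3/2)

A = (54/5, -43/5)
D = (6, 3/2)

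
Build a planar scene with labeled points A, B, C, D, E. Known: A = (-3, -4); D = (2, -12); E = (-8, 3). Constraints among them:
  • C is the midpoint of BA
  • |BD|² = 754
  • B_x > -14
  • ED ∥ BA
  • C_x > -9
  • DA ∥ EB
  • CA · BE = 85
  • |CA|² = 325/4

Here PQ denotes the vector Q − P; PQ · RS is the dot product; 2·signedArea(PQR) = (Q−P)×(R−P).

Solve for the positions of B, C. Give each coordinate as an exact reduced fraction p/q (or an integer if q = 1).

1. B_x = -13  [ED ∥ BA ∩ DA ∥ EB]
2. B_y = 11  [ED ∥ BA ∩ DA ∥ EB]
   → B = (-13, 11)
3. C_x = -8  [C is the midpoint of BA]
4. C_y = 7/2  [C is the midpoint of BA]
   → C = (-8, 7/2)

B = (-13, 11)
C = (-8, 7/2)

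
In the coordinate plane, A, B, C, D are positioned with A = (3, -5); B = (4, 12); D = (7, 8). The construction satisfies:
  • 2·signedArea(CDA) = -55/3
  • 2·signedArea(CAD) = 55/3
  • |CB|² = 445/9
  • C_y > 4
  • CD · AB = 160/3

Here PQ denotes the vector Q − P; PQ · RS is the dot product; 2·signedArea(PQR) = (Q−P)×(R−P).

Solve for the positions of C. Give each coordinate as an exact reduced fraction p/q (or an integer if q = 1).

C = (14/3, 5)

1. C_x = 14/3  [2·signedArea(CDA) = -55/3 ∩ CD · AB = 160/3]
2. C_y = 5  [2·signedArea(CDA) = -55/3 ∩ CD · AB = 160/3]
   → C = (14/3, 5)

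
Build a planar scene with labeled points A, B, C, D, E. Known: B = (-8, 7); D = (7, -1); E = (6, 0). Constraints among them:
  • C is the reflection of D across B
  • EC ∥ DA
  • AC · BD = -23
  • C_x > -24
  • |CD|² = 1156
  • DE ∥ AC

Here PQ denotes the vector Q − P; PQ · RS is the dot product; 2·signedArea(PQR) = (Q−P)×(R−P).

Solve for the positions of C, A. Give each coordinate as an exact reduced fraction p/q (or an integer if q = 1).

A = (-22, 14)
C = (-23, 15)

1. C_x = -23  [C is the reflection of D across B]
2. C_y = 15  [C is the reflection of D across B]
   → C = (-23, 15)
3. A_x = -22  [DE ∥ AC ∩ EC ∥ DA]
4. A_y = 14  [DE ∥ AC ∩ EC ∥ DA]
   → A = (-22, 14)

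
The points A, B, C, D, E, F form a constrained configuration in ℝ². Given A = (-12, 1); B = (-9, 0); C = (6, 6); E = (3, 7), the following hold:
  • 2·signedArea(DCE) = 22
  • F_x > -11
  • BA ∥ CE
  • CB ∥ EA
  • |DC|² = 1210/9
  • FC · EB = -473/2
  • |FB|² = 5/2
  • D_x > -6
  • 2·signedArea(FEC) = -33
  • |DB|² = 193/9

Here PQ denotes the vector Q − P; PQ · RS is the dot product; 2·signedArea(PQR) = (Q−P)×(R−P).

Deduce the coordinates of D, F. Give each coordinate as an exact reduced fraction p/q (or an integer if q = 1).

D = (-5, 7/3)
F = (-21/2, 1/2)

1. D_x = -5  [line -1·x + -3·y + 2 = 0 ∩ |DB|² = 193/9]
2. D_y = 7/3  [line -1·x + -3·y + 2 = 0 ∩ |DB|² = 193/9]
   → D = (-5, 7/3)
3. F_x = -21/2  [FC · EB = -473/2 ∩ 2·signedArea(FEC) = -33]
4. F_y = 1/2  [FC · EB = -473/2 ∩ 2·signedArea(FEC) = -33]
   → F = (-21/2, 1/2)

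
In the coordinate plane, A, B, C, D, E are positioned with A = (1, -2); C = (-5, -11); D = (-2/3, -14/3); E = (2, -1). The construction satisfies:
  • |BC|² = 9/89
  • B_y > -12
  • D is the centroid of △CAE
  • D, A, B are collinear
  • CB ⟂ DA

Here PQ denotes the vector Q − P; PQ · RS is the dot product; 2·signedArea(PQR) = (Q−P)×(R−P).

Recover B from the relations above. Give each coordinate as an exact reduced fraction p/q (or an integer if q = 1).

B = (-421/89, -994/89)

1. B_x = -421/89  [D, A, B are collinear ∩ CB ⟂ DA]
2. B_y = -994/89  [D, A, B are collinear ∩ CB ⟂ DA]
   → B = (-421/89, -994/89)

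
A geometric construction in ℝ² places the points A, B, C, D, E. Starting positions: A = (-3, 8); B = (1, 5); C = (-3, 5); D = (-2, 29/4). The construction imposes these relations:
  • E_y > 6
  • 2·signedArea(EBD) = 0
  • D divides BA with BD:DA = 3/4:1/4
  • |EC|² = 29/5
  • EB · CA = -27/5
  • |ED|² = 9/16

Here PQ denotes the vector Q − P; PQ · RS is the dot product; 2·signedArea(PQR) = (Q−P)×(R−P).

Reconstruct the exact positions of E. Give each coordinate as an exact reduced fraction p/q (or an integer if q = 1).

1. E_x = -7/5  [2·signedArea(EBD) = 0 ∩ EB · CA = -27/5]
2. E_y = 34/5  [2·signedArea(EBD) = 0 ∩ EB · CA = -27/5]
   → E = (-7/5, 34/5)

E = (-7/5, 34/5)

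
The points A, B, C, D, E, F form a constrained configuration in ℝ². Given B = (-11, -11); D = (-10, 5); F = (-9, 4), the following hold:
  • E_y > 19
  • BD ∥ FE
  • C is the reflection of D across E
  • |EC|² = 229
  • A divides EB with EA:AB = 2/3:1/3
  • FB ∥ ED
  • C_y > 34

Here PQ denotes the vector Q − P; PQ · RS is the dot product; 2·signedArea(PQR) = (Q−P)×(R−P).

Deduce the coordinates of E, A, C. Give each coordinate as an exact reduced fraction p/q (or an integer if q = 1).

A = (-10, -2/3)
C = (-6, 35)
E = (-8, 20)

1. E_x = -8  [FB ∥ ED ∩ BD ∥ FE]
2. E_y = 20  [FB ∥ ED ∩ BD ∥ FE]
   → E = (-8, 20)
3. A_x = -10  [A divides EB with EA:AB = 2/3:1/3]
4. A_y = -2/3  [A divides EB with EA:AB = 2/3:1/3]
   → A = (-10, -2/3)
5. C_x = -6  [C is the reflection of D across E]
6. C_y = 35  [C is the reflection of D across E]
   → C = (-6, 35)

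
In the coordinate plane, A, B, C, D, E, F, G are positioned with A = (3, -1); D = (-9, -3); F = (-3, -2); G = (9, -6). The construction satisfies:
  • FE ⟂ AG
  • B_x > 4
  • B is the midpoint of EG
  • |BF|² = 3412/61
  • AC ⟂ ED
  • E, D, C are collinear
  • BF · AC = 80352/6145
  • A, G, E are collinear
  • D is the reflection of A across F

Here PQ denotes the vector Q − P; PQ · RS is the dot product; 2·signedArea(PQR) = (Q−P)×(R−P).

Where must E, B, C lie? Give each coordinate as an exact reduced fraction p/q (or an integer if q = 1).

B = (273/61, -136/61)
C = (506271/374845, 843827/374845)
E = (-3/61, 94/61)

1. E_x = -3/61  [A, G, E are collinear ∩ FE ⟂ AG]
2. E_y = 94/61  [A, G, E are collinear ∩ FE ⟂ AG]
   → E = (-3/61, 94/61)
3. B_x = 273/61  [B is the midpoint of EG]
4. B_y = -136/61  [B is the midpoint of EG]
   → B = (273/61, -136/61)
5. C_x = 506271/374845  [E, D, C are collinear ∩ AC ⟂ ED]
6. C_y = 843827/374845  [E, D, C are collinear ∩ AC ⟂ ED]
   → C = (506271/374845, 843827/374845)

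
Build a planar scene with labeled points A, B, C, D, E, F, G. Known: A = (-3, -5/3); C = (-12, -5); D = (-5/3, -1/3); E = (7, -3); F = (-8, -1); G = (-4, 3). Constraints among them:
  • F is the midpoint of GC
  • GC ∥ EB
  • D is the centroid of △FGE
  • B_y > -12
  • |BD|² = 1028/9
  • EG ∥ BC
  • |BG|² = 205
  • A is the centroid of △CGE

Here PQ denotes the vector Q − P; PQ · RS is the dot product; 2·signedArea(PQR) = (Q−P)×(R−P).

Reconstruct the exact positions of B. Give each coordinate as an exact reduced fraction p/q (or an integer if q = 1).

1. B_x = -1  [EG ∥ BC ∩ GC ∥ EB]
2. B_y = -11  [EG ∥ BC ∩ GC ∥ EB]
   → B = (-1, -11)

B = (-1, -11)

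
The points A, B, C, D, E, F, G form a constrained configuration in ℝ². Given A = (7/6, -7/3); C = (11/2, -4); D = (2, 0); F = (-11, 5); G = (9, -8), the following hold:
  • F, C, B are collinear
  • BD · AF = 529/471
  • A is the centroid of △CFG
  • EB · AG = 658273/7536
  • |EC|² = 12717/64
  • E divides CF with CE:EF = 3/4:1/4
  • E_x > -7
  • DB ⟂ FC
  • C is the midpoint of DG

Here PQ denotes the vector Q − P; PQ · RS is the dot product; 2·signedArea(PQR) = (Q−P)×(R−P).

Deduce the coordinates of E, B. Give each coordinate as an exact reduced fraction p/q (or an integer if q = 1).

1. E_x = -55/8  [E divides CF with CE:EF = 3/4:1/4]
2. E_y = 11/4  [E divides CF with CE:EF = 3/4:1/4]
   → E = (-55/8, 11/4)
3. B_x = 176/157  [F, C, B are collinear ∩ DB ⟂ FC]
4. B_y = -253/157  [F, C, B are collinear ∩ DB ⟂ FC]
   → B = (176/157, -253/157)

B = (176/157, -253/157)
E = (-55/8, 11/4)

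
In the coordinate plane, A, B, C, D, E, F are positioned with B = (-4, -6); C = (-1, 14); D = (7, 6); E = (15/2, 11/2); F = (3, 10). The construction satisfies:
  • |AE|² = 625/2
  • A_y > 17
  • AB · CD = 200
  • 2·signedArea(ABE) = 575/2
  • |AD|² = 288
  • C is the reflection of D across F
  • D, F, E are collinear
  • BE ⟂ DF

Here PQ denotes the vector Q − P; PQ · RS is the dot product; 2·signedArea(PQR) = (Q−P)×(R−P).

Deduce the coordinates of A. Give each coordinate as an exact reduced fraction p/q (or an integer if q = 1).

1. A_x = -5  [line -23/2·x + 23/2·y + -529/2 = 0 ∩ |AE|² = 625/2]
2. A_y = 18  [line -23/2·x + 23/2·y + -529/2 = 0 ∩ |AE|² = 625/2]
   → A = (-5, 18)

A = (-5, 18)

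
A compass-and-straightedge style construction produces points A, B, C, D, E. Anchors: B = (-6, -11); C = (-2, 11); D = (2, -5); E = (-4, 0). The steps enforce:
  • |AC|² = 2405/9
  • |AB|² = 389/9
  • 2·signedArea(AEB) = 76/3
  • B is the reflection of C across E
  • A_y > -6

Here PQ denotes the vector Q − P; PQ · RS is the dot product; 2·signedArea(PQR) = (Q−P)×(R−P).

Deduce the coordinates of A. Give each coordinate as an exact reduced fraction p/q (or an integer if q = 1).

A = (-8/3, -16/3)

1. A_x = -8/3  [line 11·x + -2·y + 56/3 = 0 ∩ |AB|² = 389/9]
2. A_y = -16/3  [line 11·x + -2·y + 56/3 = 0 ∩ |AB|² = 389/9]
   → A = (-8/3, -16/3)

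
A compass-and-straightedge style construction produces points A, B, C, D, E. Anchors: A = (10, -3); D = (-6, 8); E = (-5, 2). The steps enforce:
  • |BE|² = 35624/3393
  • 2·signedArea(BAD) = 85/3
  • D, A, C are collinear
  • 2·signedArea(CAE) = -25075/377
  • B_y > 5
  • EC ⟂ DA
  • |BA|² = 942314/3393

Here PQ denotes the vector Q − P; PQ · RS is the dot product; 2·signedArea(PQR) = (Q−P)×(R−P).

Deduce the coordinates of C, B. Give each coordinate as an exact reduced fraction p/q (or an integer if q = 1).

1. C_x = -950/377  [D, A, C are collinear ∩ EC ⟂ DA]
2. C_y = 2114/377  [D, A, C are collinear ∩ EC ⟂ DA]
   → C = (-950/377, 2114/377)
3. B_x = -1699/377  [line -11·x + -16·y + 101/3 = 0 ∩ |BE|² = 35624/3393]
4. B_y = 5884/1131  [line -11·x + -16·y + 101/3 = 0 ∩ |BE|² = 35624/3393]
   → B = (-1699/377, 5884/1131)

B = (-1699/377, 5884/1131)
C = (-950/377, 2114/377)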